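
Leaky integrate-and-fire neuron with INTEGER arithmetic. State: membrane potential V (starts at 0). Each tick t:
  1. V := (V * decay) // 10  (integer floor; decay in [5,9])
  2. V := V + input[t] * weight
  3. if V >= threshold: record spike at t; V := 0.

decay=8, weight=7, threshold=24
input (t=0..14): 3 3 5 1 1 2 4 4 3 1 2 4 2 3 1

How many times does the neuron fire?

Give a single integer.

t=0: input=3 -> V=21
t=1: input=3 -> V=0 FIRE
t=2: input=5 -> V=0 FIRE
t=3: input=1 -> V=7
t=4: input=1 -> V=12
t=5: input=2 -> V=23
t=6: input=4 -> V=0 FIRE
t=7: input=4 -> V=0 FIRE
t=8: input=3 -> V=21
t=9: input=1 -> V=23
t=10: input=2 -> V=0 FIRE
t=11: input=4 -> V=0 FIRE
t=12: input=2 -> V=14
t=13: input=3 -> V=0 FIRE
t=14: input=1 -> V=7

Answer: 7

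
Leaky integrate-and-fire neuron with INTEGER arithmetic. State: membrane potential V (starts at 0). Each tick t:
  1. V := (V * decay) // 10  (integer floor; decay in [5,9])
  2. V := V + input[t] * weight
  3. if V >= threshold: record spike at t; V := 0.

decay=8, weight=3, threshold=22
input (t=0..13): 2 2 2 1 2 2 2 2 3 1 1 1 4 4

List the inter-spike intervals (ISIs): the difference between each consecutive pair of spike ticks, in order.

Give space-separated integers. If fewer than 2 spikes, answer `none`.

Answer: 6

Derivation:
t=0: input=2 -> V=6
t=1: input=2 -> V=10
t=2: input=2 -> V=14
t=3: input=1 -> V=14
t=4: input=2 -> V=17
t=5: input=2 -> V=19
t=6: input=2 -> V=21
t=7: input=2 -> V=0 FIRE
t=8: input=3 -> V=9
t=9: input=1 -> V=10
t=10: input=1 -> V=11
t=11: input=1 -> V=11
t=12: input=4 -> V=20
t=13: input=4 -> V=0 FIRE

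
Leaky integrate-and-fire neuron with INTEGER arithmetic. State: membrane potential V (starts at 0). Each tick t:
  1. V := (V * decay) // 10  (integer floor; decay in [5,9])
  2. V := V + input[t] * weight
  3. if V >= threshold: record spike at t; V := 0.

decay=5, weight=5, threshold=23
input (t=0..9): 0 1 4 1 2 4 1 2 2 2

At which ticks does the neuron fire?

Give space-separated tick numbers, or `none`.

t=0: input=0 -> V=0
t=1: input=1 -> V=5
t=2: input=4 -> V=22
t=3: input=1 -> V=16
t=4: input=2 -> V=18
t=5: input=4 -> V=0 FIRE
t=6: input=1 -> V=5
t=7: input=2 -> V=12
t=8: input=2 -> V=16
t=9: input=2 -> V=18

Answer: 5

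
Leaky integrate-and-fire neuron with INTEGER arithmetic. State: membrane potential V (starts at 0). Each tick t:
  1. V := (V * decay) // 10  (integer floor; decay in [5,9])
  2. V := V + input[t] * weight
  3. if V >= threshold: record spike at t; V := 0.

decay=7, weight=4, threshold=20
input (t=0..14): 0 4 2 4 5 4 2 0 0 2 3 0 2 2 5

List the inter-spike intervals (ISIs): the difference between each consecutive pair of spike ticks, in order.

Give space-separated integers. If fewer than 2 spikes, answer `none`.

Answer: 1 6 4

Derivation:
t=0: input=0 -> V=0
t=1: input=4 -> V=16
t=2: input=2 -> V=19
t=3: input=4 -> V=0 FIRE
t=4: input=5 -> V=0 FIRE
t=5: input=4 -> V=16
t=6: input=2 -> V=19
t=7: input=0 -> V=13
t=8: input=0 -> V=9
t=9: input=2 -> V=14
t=10: input=3 -> V=0 FIRE
t=11: input=0 -> V=0
t=12: input=2 -> V=8
t=13: input=2 -> V=13
t=14: input=5 -> V=0 FIRE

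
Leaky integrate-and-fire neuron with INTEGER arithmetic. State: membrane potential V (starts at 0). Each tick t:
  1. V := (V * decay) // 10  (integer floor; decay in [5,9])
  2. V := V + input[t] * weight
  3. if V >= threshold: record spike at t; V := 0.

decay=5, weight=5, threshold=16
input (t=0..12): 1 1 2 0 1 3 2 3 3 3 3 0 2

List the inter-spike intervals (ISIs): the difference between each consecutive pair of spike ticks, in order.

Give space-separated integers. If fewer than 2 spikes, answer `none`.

Answer: 2 2

Derivation:
t=0: input=1 -> V=5
t=1: input=1 -> V=7
t=2: input=2 -> V=13
t=3: input=0 -> V=6
t=4: input=1 -> V=8
t=5: input=3 -> V=0 FIRE
t=6: input=2 -> V=10
t=7: input=3 -> V=0 FIRE
t=8: input=3 -> V=15
t=9: input=3 -> V=0 FIRE
t=10: input=3 -> V=15
t=11: input=0 -> V=7
t=12: input=2 -> V=13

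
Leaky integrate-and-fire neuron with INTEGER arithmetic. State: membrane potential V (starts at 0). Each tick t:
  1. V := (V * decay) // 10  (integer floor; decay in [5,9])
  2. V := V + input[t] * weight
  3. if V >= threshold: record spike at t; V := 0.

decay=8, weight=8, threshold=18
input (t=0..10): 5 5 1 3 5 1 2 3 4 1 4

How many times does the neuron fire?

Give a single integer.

Answer: 8

Derivation:
t=0: input=5 -> V=0 FIRE
t=1: input=5 -> V=0 FIRE
t=2: input=1 -> V=8
t=3: input=3 -> V=0 FIRE
t=4: input=5 -> V=0 FIRE
t=5: input=1 -> V=8
t=6: input=2 -> V=0 FIRE
t=7: input=3 -> V=0 FIRE
t=8: input=4 -> V=0 FIRE
t=9: input=1 -> V=8
t=10: input=4 -> V=0 FIRE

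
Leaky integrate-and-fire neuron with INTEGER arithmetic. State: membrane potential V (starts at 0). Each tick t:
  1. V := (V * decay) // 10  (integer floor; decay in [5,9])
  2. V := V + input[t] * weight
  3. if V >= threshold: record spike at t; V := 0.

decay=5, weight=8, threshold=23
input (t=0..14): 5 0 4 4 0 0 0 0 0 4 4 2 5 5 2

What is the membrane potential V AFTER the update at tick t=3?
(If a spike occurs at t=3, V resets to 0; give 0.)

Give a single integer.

Answer: 0

Derivation:
t=0: input=5 -> V=0 FIRE
t=1: input=0 -> V=0
t=2: input=4 -> V=0 FIRE
t=3: input=4 -> V=0 FIRE
t=4: input=0 -> V=0
t=5: input=0 -> V=0
t=6: input=0 -> V=0
t=7: input=0 -> V=0
t=8: input=0 -> V=0
t=9: input=4 -> V=0 FIRE
t=10: input=4 -> V=0 FIRE
t=11: input=2 -> V=16
t=12: input=5 -> V=0 FIRE
t=13: input=5 -> V=0 FIRE
t=14: input=2 -> V=16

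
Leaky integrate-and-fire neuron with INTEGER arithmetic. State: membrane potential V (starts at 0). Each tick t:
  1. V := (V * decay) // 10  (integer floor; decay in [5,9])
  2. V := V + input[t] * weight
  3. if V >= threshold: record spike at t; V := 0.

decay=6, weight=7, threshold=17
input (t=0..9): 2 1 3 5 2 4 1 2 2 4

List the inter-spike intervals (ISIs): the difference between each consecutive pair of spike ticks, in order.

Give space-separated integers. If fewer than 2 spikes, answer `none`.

t=0: input=2 -> V=14
t=1: input=1 -> V=15
t=2: input=3 -> V=0 FIRE
t=3: input=5 -> V=0 FIRE
t=4: input=2 -> V=14
t=5: input=4 -> V=0 FIRE
t=6: input=1 -> V=7
t=7: input=2 -> V=0 FIRE
t=8: input=2 -> V=14
t=9: input=4 -> V=0 FIRE

Answer: 1 2 2 2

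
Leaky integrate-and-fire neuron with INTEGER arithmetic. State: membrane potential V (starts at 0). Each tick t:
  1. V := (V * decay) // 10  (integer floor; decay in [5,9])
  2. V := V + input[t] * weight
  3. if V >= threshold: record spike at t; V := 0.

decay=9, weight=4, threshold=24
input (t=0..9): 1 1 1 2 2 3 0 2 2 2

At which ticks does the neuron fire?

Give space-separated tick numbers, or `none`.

t=0: input=1 -> V=4
t=1: input=1 -> V=7
t=2: input=1 -> V=10
t=3: input=2 -> V=17
t=4: input=2 -> V=23
t=5: input=3 -> V=0 FIRE
t=6: input=0 -> V=0
t=7: input=2 -> V=8
t=8: input=2 -> V=15
t=9: input=2 -> V=21

Answer: 5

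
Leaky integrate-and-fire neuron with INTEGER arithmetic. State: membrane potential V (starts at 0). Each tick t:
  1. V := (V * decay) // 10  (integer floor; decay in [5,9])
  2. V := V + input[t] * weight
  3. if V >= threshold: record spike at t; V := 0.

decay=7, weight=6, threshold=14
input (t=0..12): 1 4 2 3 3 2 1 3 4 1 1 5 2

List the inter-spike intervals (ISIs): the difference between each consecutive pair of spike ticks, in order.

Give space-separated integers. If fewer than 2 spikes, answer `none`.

Answer: 2 1 2 1 1 3

Derivation:
t=0: input=1 -> V=6
t=1: input=4 -> V=0 FIRE
t=2: input=2 -> V=12
t=3: input=3 -> V=0 FIRE
t=4: input=3 -> V=0 FIRE
t=5: input=2 -> V=12
t=6: input=1 -> V=0 FIRE
t=7: input=3 -> V=0 FIRE
t=8: input=4 -> V=0 FIRE
t=9: input=1 -> V=6
t=10: input=1 -> V=10
t=11: input=5 -> V=0 FIRE
t=12: input=2 -> V=12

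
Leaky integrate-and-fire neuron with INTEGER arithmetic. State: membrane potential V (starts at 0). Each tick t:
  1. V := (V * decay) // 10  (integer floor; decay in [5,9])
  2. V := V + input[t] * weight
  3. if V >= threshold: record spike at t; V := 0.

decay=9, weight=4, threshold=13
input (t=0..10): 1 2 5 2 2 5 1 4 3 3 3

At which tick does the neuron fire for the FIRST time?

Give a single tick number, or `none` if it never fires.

t=0: input=1 -> V=4
t=1: input=2 -> V=11
t=2: input=5 -> V=0 FIRE
t=3: input=2 -> V=8
t=4: input=2 -> V=0 FIRE
t=5: input=5 -> V=0 FIRE
t=6: input=1 -> V=4
t=7: input=4 -> V=0 FIRE
t=8: input=3 -> V=12
t=9: input=3 -> V=0 FIRE
t=10: input=3 -> V=12

Answer: 2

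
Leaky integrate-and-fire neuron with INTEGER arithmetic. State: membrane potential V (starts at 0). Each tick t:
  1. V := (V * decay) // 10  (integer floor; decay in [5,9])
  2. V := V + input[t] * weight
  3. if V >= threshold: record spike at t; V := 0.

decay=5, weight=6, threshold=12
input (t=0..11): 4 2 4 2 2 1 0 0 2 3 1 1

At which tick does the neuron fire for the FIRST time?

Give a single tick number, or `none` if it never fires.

Answer: 0

Derivation:
t=0: input=4 -> V=0 FIRE
t=1: input=2 -> V=0 FIRE
t=2: input=4 -> V=0 FIRE
t=3: input=2 -> V=0 FIRE
t=4: input=2 -> V=0 FIRE
t=5: input=1 -> V=6
t=6: input=0 -> V=3
t=7: input=0 -> V=1
t=8: input=2 -> V=0 FIRE
t=9: input=3 -> V=0 FIRE
t=10: input=1 -> V=6
t=11: input=1 -> V=9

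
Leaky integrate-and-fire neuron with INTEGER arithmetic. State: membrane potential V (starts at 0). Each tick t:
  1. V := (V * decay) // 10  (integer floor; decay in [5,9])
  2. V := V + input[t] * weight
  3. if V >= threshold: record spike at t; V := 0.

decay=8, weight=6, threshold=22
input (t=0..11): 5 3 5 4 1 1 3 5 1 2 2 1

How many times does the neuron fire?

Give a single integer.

t=0: input=5 -> V=0 FIRE
t=1: input=3 -> V=18
t=2: input=5 -> V=0 FIRE
t=3: input=4 -> V=0 FIRE
t=4: input=1 -> V=6
t=5: input=1 -> V=10
t=6: input=3 -> V=0 FIRE
t=7: input=5 -> V=0 FIRE
t=8: input=1 -> V=6
t=9: input=2 -> V=16
t=10: input=2 -> V=0 FIRE
t=11: input=1 -> V=6

Answer: 6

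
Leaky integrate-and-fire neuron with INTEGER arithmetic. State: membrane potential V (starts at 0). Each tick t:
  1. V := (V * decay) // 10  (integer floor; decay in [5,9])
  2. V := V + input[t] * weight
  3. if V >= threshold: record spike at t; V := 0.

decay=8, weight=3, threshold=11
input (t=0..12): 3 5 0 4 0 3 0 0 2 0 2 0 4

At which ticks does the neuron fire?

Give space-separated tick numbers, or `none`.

Answer: 1 3 10 12

Derivation:
t=0: input=3 -> V=9
t=1: input=5 -> V=0 FIRE
t=2: input=0 -> V=0
t=3: input=4 -> V=0 FIRE
t=4: input=0 -> V=0
t=5: input=3 -> V=9
t=6: input=0 -> V=7
t=7: input=0 -> V=5
t=8: input=2 -> V=10
t=9: input=0 -> V=8
t=10: input=2 -> V=0 FIRE
t=11: input=0 -> V=0
t=12: input=4 -> V=0 FIRE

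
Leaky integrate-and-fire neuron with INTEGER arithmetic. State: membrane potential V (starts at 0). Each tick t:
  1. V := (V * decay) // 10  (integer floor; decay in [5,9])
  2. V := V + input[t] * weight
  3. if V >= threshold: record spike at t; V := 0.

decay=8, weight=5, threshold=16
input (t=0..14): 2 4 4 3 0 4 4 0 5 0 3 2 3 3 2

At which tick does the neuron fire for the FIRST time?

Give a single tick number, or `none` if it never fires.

Answer: 1

Derivation:
t=0: input=2 -> V=10
t=1: input=4 -> V=0 FIRE
t=2: input=4 -> V=0 FIRE
t=3: input=3 -> V=15
t=4: input=0 -> V=12
t=5: input=4 -> V=0 FIRE
t=6: input=4 -> V=0 FIRE
t=7: input=0 -> V=0
t=8: input=5 -> V=0 FIRE
t=9: input=0 -> V=0
t=10: input=3 -> V=15
t=11: input=2 -> V=0 FIRE
t=12: input=3 -> V=15
t=13: input=3 -> V=0 FIRE
t=14: input=2 -> V=10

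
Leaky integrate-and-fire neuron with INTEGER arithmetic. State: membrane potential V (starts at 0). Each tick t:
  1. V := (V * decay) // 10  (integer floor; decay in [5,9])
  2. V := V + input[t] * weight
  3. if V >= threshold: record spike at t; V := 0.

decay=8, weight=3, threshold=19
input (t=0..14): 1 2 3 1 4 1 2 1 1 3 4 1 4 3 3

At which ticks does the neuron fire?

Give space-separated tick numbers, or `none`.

t=0: input=1 -> V=3
t=1: input=2 -> V=8
t=2: input=3 -> V=15
t=3: input=1 -> V=15
t=4: input=4 -> V=0 FIRE
t=5: input=1 -> V=3
t=6: input=2 -> V=8
t=7: input=1 -> V=9
t=8: input=1 -> V=10
t=9: input=3 -> V=17
t=10: input=4 -> V=0 FIRE
t=11: input=1 -> V=3
t=12: input=4 -> V=14
t=13: input=3 -> V=0 FIRE
t=14: input=3 -> V=9

Answer: 4 10 13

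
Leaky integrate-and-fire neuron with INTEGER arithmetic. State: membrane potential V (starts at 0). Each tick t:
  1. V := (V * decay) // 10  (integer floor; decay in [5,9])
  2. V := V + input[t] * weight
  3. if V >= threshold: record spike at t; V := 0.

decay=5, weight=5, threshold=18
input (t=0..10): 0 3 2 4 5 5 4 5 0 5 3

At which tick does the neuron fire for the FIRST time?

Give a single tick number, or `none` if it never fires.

t=0: input=0 -> V=0
t=1: input=3 -> V=15
t=2: input=2 -> V=17
t=3: input=4 -> V=0 FIRE
t=4: input=5 -> V=0 FIRE
t=5: input=5 -> V=0 FIRE
t=6: input=4 -> V=0 FIRE
t=7: input=5 -> V=0 FIRE
t=8: input=0 -> V=0
t=9: input=5 -> V=0 FIRE
t=10: input=3 -> V=15

Answer: 3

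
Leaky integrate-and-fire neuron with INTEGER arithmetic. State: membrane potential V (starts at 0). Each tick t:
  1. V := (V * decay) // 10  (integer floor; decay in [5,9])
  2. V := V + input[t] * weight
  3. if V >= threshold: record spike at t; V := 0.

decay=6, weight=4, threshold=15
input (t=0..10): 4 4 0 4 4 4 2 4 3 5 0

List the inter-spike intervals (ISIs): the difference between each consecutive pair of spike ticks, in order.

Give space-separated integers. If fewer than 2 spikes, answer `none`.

t=0: input=4 -> V=0 FIRE
t=1: input=4 -> V=0 FIRE
t=2: input=0 -> V=0
t=3: input=4 -> V=0 FIRE
t=4: input=4 -> V=0 FIRE
t=5: input=4 -> V=0 FIRE
t=6: input=2 -> V=8
t=7: input=4 -> V=0 FIRE
t=8: input=3 -> V=12
t=9: input=5 -> V=0 FIRE
t=10: input=0 -> V=0

Answer: 1 2 1 1 2 2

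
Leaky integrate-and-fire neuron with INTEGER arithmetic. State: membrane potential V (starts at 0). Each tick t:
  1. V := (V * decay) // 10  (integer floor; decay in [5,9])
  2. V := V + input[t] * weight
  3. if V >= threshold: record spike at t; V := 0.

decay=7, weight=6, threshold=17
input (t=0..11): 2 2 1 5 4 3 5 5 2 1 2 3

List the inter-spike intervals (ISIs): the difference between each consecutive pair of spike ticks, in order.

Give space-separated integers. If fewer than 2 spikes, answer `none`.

t=0: input=2 -> V=12
t=1: input=2 -> V=0 FIRE
t=2: input=1 -> V=6
t=3: input=5 -> V=0 FIRE
t=4: input=4 -> V=0 FIRE
t=5: input=3 -> V=0 FIRE
t=6: input=5 -> V=0 FIRE
t=7: input=5 -> V=0 FIRE
t=8: input=2 -> V=12
t=9: input=1 -> V=14
t=10: input=2 -> V=0 FIRE
t=11: input=3 -> V=0 FIRE

Answer: 2 1 1 1 1 3 1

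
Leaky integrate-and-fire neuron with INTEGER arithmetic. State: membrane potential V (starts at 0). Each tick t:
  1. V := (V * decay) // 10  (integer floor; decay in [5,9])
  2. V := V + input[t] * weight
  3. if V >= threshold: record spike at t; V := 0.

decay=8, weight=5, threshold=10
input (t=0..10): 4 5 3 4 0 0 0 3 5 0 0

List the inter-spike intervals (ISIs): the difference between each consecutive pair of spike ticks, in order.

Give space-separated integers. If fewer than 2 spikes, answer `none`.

Answer: 1 1 1 4 1

Derivation:
t=0: input=4 -> V=0 FIRE
t=1: input=5 -> V=0 FIRE
t=2: input=3 -> V=0 FIRE
t=3: input=4 -> V=0 FIRE
t=4: input=0 -> V=0
t=5: input=0 -> V=0
t=6: input=0 -> V=0
t=7: input=3 -> V=0 FIRE
t=8: input=5 -> V=0 FIRE
t=9: input=0 -> V=0
t=10: input=0 -> V=0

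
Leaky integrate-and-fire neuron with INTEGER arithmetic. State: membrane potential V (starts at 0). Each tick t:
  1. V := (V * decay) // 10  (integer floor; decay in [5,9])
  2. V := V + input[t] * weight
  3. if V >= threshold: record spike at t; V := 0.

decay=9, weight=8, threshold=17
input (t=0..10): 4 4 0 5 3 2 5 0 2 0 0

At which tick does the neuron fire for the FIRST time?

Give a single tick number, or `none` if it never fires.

t=0: input=4 -> V=0 FIRE
t=1: input=4 -> V=0 FIRE
t=2: input=0 -> V=0
t=3: input=5 -> V=0 FIRE
t=4: input=3 -> V=0 FIRE
t=5: input=2 -> V=16
t=6: input=5 -> V=0 FIRE
t=7: input=0 -> V=0
t=8: input=2 -> V=16
t=9: input=0 -> V=14
t=10: input=0 -> V=12

Answer: 0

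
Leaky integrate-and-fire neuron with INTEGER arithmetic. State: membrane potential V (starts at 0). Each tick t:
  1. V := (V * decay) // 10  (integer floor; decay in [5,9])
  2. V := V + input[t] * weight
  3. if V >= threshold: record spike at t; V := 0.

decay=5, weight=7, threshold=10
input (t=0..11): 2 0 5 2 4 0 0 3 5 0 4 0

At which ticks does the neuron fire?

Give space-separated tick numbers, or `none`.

Answer: 0 2 3 4 7 8 10

Derivation:
t=0: input=2 -> V=0 FIRE
t=1: input=0 -> V=0
t=2: input=5 -> V=0 FIRE
t=3: input=2 -> V=0 FIRE
t=4: input=4 -> V=0 FIRE
t=5: input=0 -> V=0
t=6: input=0 -> V=0
t=7: input=3 -> V=0 FIRE
t=8: input=5 -> V=0 FIRE
t=9: input=0 -> V=0
t=10: input=4 -> V=0 FIRE
t=11: input=0 -> V=0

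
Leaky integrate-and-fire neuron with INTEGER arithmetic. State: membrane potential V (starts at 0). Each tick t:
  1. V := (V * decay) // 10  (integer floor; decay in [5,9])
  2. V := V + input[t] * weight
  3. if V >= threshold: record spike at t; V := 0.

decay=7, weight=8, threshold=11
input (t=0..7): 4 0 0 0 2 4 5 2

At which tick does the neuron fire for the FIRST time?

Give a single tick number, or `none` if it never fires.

Answer: 0

Derivation:
t=0: input=4 -> V=0 FIRE
t=1: input=0 -> V=0
t=2: input=0 -> V=0
t=3: input=0 -> V=0
t=4: input=2 -> V=0 FIRE
t=5: input=4 -> V=0 FIRE
t=6: input=5 -> V=0 FIRE
t=7: input=2 -> V=0 FIRE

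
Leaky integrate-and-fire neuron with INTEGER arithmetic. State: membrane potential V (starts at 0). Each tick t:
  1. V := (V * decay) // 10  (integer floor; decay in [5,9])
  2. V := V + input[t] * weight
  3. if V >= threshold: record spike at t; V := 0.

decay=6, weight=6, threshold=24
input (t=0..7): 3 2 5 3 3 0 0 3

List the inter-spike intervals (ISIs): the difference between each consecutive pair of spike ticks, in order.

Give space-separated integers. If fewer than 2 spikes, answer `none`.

Answer: 2

Derivation:
t=0: input=3 -> V=18
t=1: input=2 -> V=22
t=2: input=5 -> V=0 FIRE
t=3: input=3 -> V=18
t=4: input=3 -> V=0 FIRE
t=5: input=0 -> V=0
t=6: input=0 -> V=0
t=7: input=3 -> V=18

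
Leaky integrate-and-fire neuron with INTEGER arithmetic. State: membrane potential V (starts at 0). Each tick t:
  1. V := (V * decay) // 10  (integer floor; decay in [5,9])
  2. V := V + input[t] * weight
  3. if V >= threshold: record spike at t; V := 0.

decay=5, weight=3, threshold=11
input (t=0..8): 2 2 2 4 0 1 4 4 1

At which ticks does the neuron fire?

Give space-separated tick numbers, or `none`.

t=0: input=2 -> V=6
t=1: input=2 -> V=9
t=2: input=2 -> V=10
t=3: input=4 -> V=0 FIRE
t=4: input=0 -> V=0
t=5: input=1 -> V=3
t=6: input=4 -> V=0 FIRE
t=7: input=4 -> V=0 FIRE
t=8: input=1 -> V=3

Answer: 3 6 7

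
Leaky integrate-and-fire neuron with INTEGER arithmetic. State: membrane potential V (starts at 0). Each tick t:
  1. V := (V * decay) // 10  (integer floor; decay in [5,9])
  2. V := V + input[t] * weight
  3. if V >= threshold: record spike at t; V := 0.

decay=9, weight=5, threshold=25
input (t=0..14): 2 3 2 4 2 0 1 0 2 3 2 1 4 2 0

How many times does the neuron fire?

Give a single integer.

Answer: 4

Derivation:
t=0: input=2 -> V=10
t=1: input=3 -> V=24
t=2: input=2 -> V=0 FIRE
t=3: input=4 -> V=20
t=4: input=2 -> V=0 FIRE
t=5: input=0 -> V=0
t=6: input=1 -> V=5
t=7: input=0 -> V=4
t=8: input=2 -> V=13
t=9: input=3 -> V=0 FIRE
t=10: input=2 -> V=10
t=11: input=1 -> V=14
t=12: input=4 -> V=0 FIRE
t=13: input=2 -> V=10
t=14: input=0 -> V=9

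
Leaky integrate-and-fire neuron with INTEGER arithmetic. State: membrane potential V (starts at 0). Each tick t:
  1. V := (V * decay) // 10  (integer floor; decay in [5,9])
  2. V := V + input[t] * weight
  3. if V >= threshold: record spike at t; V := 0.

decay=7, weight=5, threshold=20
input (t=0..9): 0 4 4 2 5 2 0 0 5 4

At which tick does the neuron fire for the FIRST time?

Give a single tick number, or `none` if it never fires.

t=0: input=0 -> V=0
t=1: input=4 -> V=0 FIRE
t=2: input=4 -> V=0 FIRE
t=3: input=2 -> V=10
t=4: input=5 -> V=0 FIRE
t=5: input=2 -> V=10
t=6: input=0 -> V=7
t=7: input=0 -> V=4
t=8: input=5 -> V=0 FIRE
t=9: input=4 -> V=0 FIRE

Answer: 1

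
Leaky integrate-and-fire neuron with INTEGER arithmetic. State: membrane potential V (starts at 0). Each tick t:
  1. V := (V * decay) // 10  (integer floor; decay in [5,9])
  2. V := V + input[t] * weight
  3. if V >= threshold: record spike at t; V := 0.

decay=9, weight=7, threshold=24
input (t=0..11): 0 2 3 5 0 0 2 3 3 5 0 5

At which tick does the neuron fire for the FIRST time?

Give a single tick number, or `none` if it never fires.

t=0: input=0 -> V=0
t=1: input=2 -> V=14
t=2: input=3 -> V=0 FIRE
t=3: input=5 -> V=0 FIRE
t=4: input=0 -> V=0
t=5: input=0 -> V=0
t=6: input=2 -> V=14
t=7: input=3 -> V=0 FIRE
t=8: input=3 -> V=21
t=9: input=5 -> V=0 FIRE
t=10: input=0 -> V=0
t=11: input=5 -> V=0 FIRE

Answer: 2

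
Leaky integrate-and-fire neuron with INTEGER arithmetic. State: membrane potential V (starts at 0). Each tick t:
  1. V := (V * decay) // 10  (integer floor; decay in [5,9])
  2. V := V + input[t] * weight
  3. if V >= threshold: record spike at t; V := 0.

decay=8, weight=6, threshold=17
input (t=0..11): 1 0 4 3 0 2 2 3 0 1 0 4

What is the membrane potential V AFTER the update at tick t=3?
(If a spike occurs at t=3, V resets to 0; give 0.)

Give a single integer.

Answer: 0

Derivation:
t=0: input=1 -> V=6
t=1: input=0 -> V=4
t=2: input=4 -> V=0 FIRE
t=3: input=3 -> V=0 FIRE
t=4: input=0 -> V=0
t=5: input=2 -> V=12
t=6: input=2 -> V=0 FIRE
t=7: input=3 -> V=0 FIRE
t=8: input=0 -> V=0
t=9: input=1 -> V=6
t=10: input=0 -> V=4
t=11: input=4 -> V=0 FIRE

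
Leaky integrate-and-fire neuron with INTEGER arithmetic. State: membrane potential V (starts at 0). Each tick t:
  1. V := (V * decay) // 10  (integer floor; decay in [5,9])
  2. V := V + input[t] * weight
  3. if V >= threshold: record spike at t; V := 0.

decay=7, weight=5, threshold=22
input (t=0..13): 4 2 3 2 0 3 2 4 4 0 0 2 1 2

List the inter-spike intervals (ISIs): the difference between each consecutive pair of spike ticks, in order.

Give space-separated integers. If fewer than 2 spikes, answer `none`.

Answer: 4 2

Derivation:
t=0: input=4 -> V=20
t=1: input=2 -> V=0 FIRE
t=2: input=3 -> V=15
t=3: input=2 -> V=20
t=4: input=0 -> V=14
t=5: input=3 -> V=0 FIRE
t=6: input=2 -> V=10
t=7: input=4 -> V=0 FIRE
t=8: input=4 -> V=20
t=9: input=0 -> V=14
t=10: input=0 -> V=9
t=11: input=2 -> V=16
t=12: input=1 -> V=16
t=13: input=2 -> V=21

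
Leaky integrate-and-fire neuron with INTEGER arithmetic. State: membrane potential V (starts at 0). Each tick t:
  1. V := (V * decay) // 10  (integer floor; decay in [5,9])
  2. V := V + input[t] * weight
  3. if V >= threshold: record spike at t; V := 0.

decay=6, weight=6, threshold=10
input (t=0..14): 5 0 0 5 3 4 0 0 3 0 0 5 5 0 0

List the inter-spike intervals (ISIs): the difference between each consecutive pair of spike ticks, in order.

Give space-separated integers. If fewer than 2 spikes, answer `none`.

t=0: input=5 -> V=0 FIRE
t=1: input=0 -> V=0
t=2: input=0 -> V=0
t=3: input=5 -> V=0 FIRE
t=4: input=3 -> V=0 FIRE
t=5: input=4 -> V=0 FIRE
t=6: input=0 -> V=0
t=7: input=0 -> V=0
t=8: input=3 -> V=0 FIRE
t=9: input=0 -> V=0
t=10: input=0 -> V=0
t=11: input=5 -> V=0 FIRE
t=12: input=5 -> V=0 FIRE
t=13: input=0 -> V=0
t=14: input=0 -> V=0

Answer: 3 1 1 3 3 1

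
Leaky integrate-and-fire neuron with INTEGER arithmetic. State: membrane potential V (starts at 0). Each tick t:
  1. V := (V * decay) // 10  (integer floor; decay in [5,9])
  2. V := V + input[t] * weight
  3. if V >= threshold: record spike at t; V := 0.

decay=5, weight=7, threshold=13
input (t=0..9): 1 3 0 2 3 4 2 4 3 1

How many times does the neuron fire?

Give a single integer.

Answer: 7

Derivation:
t=0: input=1 -> V=7
t=1: input=3 -> V=0 FIRE
t=2: input=0 -> V=0
t=3: input=2 -> V=0 FIRE
t=4: input=3 -> V=0 FIRE
t=5: input=4 -> V=0 FIRE
t=6: input=2 -> V=0 FIRE
t=7: input=4 -> V=0 FIRE
t=8: input=3 -> V=0 FIRE
t=9: input=1 -> V=7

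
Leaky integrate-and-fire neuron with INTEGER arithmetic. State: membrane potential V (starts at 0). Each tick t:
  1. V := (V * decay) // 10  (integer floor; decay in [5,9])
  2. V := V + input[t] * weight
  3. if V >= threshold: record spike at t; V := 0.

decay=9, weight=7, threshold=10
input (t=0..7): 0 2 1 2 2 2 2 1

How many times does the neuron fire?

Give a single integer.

t=0: input=0 -> V=0
t=1: input=2 -> V=0 FIRE
t=2: input=1 -> V=7
t=3: input=2 -> V=0 FIRE
t=4: input=2 -> V=0 FIRE
t=5: input=2 -> V=0 FIRE
t=6: input=2 -> V=0 FIRE
t=7: input=1 -> V=7

Answer: 5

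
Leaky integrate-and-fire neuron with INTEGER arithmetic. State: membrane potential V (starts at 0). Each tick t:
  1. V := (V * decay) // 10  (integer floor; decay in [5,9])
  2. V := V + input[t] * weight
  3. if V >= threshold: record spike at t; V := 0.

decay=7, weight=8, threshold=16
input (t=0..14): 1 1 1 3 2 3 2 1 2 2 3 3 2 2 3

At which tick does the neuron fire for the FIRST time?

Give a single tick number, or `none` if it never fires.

Answer: 2

Derivation:
t=0: input=1 -> V=8
t=1: input=1 -> V=13
t=2: input=1 -> V=0 FIRE
t=3: input=3 -> V=0 FIRE
t=4: input=2 -> V=0 FIRE
t=5: input=3 -> V=0 FIRE
t=6: input=2 -> V=0 FIRE
t=7: input=1 -> V=8
t=8: input=2 -> V=0 FIRE
t=9: input=2 -> V=0 FIRE
t=10: input=3 -> V=0 FIRE
t=11: input=3 -> V=0 FIRE
t=12: input=2 -> V=0 FIRE
t=13: input=2 -> V=0 FIRE
t=14: input=3 -> V=0 FIRE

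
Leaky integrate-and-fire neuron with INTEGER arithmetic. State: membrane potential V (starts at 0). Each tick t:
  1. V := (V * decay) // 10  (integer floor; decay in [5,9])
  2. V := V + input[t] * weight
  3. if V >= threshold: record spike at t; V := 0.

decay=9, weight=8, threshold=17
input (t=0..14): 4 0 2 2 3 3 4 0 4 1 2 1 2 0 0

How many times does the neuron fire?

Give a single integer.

t=0: input=4 -> V=0 FIRE
t=1: input=0 -> V=0
t=2: input=2 -> V=16
t=3: input=2 -> V=0 FIRE
t=4: input=3 -> V=0 FIRE
t=5: input=3 -> V=0 FIRE
t=6: input=4 -> V=0 FIRE
t=7: input=0 -> V=0
t=8: input=4 -> V=0 FIRE
t=9: input=1 -> V=8
t=10: input=2 -> V=0 FIRE
t=11: input=1 -> V=8
t=12: input=2 -> V=0 FIRE
t=13: input=0 -> V=0
t=14: input=0 -> V=0

Answer: 8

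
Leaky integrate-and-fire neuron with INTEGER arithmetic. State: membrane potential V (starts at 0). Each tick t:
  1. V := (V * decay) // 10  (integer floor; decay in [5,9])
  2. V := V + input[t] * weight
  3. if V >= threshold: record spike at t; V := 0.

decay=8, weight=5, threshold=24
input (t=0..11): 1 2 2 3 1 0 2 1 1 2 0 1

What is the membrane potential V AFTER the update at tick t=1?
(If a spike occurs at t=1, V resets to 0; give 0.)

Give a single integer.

Answer: 14

Derivation:
t=0: input=1 -> V=5
t=1: input=2 -> V=14
t=2: input=2 -> V=21
t=3: input=3 -> V=0 FIRE
t=4: input=1 -> V=5
t=5: input=0 -> V=4
t=6: input=2 -> V=13
t=7: input=1 -> V=15
t=8: input=1 -> V=17
t=9: input=2 -> V=23
t=10: input=0 -> V=18
t=11: input=1 -> V=19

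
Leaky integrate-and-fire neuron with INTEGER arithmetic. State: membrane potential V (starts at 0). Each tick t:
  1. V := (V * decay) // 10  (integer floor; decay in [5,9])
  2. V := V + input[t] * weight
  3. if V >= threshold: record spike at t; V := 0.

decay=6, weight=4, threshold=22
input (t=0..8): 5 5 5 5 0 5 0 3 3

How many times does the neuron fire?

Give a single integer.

t=0: input=5 -> V=20
t=1: input=5 -> V=0 FIRE
t=2: input=5 -> V=20
t=3: input=5 -> V=0 FIRE
t=4: input=0 -> V=0
t=5: input=5 -> V=20
t=6: input=0 -> V=12
t=7: input=3 -> V=19
t=8: input=3 -> V=0 FIRE

Answer: 3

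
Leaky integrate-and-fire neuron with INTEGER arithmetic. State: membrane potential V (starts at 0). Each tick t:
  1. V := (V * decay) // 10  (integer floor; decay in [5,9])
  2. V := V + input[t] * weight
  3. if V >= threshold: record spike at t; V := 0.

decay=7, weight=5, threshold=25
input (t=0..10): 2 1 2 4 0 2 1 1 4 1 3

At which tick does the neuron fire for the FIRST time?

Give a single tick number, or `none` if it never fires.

t=0: input=2 -> V=10
t=1: input=1 -> V=12
t=2: input=2 -> V=18
t=3: input=4 -> V=0 FIRE
t=4: input=0 -> V=0
t=5: input=2 -> V=10
t=6: input=1 -> V=12
t=7: input=1 -> V=13
t=8: input=4 -> V=0 FIRE
t=9: input=1 -> V=5
t=10: input=3 -> V=18

Answer: 3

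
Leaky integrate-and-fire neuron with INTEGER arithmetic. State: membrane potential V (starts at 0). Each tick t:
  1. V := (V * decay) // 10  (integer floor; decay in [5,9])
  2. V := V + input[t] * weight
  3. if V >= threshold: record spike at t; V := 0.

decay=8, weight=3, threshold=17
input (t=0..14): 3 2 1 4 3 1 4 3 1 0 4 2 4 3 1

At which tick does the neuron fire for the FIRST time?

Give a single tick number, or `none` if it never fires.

t=0: input=3 -> V=9
t=1: input=2 -> V=13
t=2: input=1 -> V=13
t=3: input=4 -> V=0 FIRE
t=4: input=3 -> V=9
t=5: input=1 -> V=10
t=6: input=4 -> V=0 FIRE
t=7: input=3 -> V=9
t=8: input=1 -> V=10
t=9: input=0 -> V=8
t=10: input=4 -> V=0 FIRE
t=11: input=2 -> V=6
t=12: input=4 -> V=16
t=13: input=3 -> V=0 FIRE
t=14: input=1 -> V=3

Answer: 3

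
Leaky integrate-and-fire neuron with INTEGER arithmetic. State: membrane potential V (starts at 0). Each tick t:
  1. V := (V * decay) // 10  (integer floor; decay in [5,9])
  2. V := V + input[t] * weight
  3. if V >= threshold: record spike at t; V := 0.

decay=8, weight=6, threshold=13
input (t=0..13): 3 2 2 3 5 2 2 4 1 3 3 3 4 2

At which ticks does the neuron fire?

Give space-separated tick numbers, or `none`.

Answer: 0 2 3 4 6 7 9 10 11 12

Derivation:
t=0: input=3 -> V=0 FIRE
t=1: input=2 -> V=12
t=2: input=2 -> V=0 FIRE
t=3: input=3 -> V=0 FIRE
t=4: input=5 -> V=0 FIRE
t=5: input=2 -> V=12
t=6: input=2 -> V=0 FIRE
t=7: input=4 -> V=0 FIRE
t=8: input=1 -> V=6
t=9: input=3 -> V=0 FIRE
t=10: input=3 -> V=0 FIRE
t=11: input=3 -> V=0 FIRE
t=12: input=4 -> V=0 FIRE
t=13: input=2 -> V=12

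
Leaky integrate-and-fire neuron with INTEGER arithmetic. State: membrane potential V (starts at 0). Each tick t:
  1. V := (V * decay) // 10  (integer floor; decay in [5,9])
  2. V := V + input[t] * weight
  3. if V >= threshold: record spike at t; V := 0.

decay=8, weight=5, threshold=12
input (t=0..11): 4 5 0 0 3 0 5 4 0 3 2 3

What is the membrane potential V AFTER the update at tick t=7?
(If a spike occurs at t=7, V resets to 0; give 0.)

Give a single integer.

t=0: input=4 -> V=0 FIRE
t=1: input=5 -> V=0 FIRE
t=2: input=0 -> V=0
t=3: input=0 -> V=0
t=4: input=3 -> V=0 FIRE
t=5: input=0 -> V=0
t=6: input=5 -> V=0 FIRE
t=7: input=4 -> V=0 FIRE
t=8: input=0 -> V=0
t=9: input=3 -> V=0 FIRE
t=10: input=2 -> V=10
t=11: input=3 -> V=0 FIRE

Answer: 0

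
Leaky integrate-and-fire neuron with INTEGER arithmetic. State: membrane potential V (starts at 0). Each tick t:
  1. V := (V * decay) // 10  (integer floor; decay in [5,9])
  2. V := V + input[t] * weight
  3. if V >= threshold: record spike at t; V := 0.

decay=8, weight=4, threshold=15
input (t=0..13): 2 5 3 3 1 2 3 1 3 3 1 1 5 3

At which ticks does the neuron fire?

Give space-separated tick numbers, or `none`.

Answer: 1 3 6 8 12

Derivation:
t=0: input=2 -> V=8
t=1: input=5 -> V=0 FIRE
t=2: input=3 -> V=12
t=3: input=3 -> V=0 FIRE
t=4: input=1 -> V=4
t=5: input=2 -> V=11
t=6: input=3 -> V=0 FIRE
t=7: input=1 -> V=4
t=8: input=3 -> V=0 FIRE
t=9: input=3 -> V=12
t=10: input=1 -> V=13
t=11: input=1 -> V=14
t=12: input=5 -> V=0 FIRE
t=13: input=3 -> V=12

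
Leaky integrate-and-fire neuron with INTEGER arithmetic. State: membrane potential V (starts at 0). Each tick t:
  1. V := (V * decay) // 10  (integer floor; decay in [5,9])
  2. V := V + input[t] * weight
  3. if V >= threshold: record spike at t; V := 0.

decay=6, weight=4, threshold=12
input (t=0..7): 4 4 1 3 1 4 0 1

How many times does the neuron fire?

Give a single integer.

t=0: input=4 -> V=0 FIRE
t=1: input=4 -> V=0 FIRE
t=2: input=1 -> V=4
t=3: input=3 -> V=0 FIRE
t=4: input=1 -> V=4
t=5: input=4 -> V=0 FIRE
t=6: input=0 -> V=0
t=7: input=1 -> V=4

Answer: 4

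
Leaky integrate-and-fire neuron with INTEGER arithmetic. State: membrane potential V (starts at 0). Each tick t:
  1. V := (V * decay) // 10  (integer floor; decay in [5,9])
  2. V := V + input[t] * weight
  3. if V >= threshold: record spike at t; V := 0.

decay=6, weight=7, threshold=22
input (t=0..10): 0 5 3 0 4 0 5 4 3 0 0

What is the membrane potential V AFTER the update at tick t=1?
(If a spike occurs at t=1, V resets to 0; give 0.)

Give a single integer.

t=0: input=0 -> V=0
t=1: input=5 -> V=0 FIRE
t=2: input=3 -> V=21
t=3: input=0 -> V=12
t=4: input=4 -> V=0 FIRE
t=5: input=0 -> V=0
t=6: input=5 -> V=0 FIRE
t=7: input=4 -> V=0 FIRE
t=8: input=3 -> V=21
t=9: input=0 -> V=12
t=10: input=0 -> V=7

Answer: 0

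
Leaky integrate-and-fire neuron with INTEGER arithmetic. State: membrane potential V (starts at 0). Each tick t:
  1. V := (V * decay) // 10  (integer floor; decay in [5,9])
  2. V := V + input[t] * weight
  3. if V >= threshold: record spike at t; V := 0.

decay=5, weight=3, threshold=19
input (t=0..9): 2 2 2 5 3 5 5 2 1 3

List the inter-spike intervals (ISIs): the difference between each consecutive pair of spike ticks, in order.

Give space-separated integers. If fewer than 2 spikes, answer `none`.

Answer: 2

Derivation:
t=0: input=2 -> V=6
t=1: input=2 -> V=9
t=2: input=2 -> V=10
t=3: input=5 -> V=0 FIRE
t=4: input=3 -> V=9
t=5: input=5 -> V=0 FIRE
t=6: input=5 -> V=15
t=7: input=2 -> V=13
t=8: input=1 -> V=9
t=9: input=3 -> V=13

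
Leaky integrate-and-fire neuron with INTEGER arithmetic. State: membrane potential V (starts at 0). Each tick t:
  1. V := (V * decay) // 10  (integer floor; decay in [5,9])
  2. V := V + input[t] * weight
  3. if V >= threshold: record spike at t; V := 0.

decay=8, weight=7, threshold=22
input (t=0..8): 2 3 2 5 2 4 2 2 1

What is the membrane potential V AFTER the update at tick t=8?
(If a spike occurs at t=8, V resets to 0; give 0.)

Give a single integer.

t=0: input=2 -> V=14
t=1: input=3 -> V=0 FIRE
t=2: input=2 -> V=14
t=3: input=5 -> V=0 FIRE
t=4: input=2 -> V=14
t=5: input=4 -> V=0 FIRE
t=6: input=2 -> V=14
t=7: input=2 -> V=0 FIRE
t=8: input=1 -> V=7

Answer: 7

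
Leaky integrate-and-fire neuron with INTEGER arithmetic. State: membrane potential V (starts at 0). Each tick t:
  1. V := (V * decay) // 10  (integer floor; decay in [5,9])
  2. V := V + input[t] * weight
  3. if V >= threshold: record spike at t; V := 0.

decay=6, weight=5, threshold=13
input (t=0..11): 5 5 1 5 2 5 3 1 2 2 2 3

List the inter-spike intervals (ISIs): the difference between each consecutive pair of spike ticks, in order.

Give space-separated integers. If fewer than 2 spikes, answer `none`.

t=0: input=5 -> V=0 FIRE
t=1: input=5 -> V=0 FIRE
t=2: input=1 -> V=5
t=3: input=5 -> V=0 FIRE
t=4: input=2 -> V=10
t=5: input=5 -> V=0 FIRE
t=6: input=3 -> V=0 FIRE
t=7: input=1 -> V=5
t=8: input=2 -> V=0 FIRE
t=9: input=2 -> V=10
t=10: input=2 -> V=0 FIRE
t=11: input=3 -> V=0 FIRE

Answer: 1 2 2 1 2 2 1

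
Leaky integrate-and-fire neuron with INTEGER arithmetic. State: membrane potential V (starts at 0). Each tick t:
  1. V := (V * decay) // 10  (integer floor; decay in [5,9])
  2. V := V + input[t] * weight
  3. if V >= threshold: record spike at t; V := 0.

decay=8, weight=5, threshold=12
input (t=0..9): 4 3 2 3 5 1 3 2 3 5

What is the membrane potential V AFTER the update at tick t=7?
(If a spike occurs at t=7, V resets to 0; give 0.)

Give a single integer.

Answer: 10

Derivation:
t=0: input=4 -> V=0 FIRE
t=1: input=3 -> V=0 FIRE
t=2: input=2 -> V=10
t=3: input=3 -> V=0 FIRE
t=4: input=5 -> V=0 FIRE
t=5: input=1 -> V=5
t=6: input=3 -> V=0 FIRE
t=7: input=2 -> V=10
t=8: input=3 -> V=0 FIRE
t=9: input=5 -> V=0 FIRE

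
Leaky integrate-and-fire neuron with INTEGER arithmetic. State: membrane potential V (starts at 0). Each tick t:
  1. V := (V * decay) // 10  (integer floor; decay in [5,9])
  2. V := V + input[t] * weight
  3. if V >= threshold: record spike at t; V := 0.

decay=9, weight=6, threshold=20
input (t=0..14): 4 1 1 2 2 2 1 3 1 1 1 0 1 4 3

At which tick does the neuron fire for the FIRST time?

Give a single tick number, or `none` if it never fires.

t=0: input=4 -> V=0 FIRE
t=1: input=1 -> V=6
t=2: input=1 -> V=11
t=3: input=2 -> V=0 FIRE
t=4: input=2 -> V=12
t=5: input=2 -> V=0 FIRE
t=6: input=1 -> V=6
t=7: input=3 -> V=0 FIRE
t=8: input=1 -> V=6
t=9: input=1 -> V=11
t=10: input=1 -> V=15
t=11: input=0 -> V=13
t=12: input=1 -> V=17
t=13: input=4 -> V=0 FIRE
t=14: input=3 -> V=18

Answer: 0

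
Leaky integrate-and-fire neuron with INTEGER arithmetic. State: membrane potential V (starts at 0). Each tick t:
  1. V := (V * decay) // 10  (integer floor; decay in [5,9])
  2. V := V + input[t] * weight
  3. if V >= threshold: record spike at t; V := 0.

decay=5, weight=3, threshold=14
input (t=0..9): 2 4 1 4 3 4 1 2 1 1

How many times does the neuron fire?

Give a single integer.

Answer: 2

Derivation:
t=0: input=2 -> V=6
t=1: input=4 -> V=0 FIRE
t=2: input=1 -> V=3
t=3: input=4 -> V=13
t=4: input=3 -> V=0 FIRE
t=5: input=4 -> V=12
t=6: input=1 -> V=9
t=7: input=2 -> V=10
t=8: input=1 -> V=8
t=9: input=1 -> V=7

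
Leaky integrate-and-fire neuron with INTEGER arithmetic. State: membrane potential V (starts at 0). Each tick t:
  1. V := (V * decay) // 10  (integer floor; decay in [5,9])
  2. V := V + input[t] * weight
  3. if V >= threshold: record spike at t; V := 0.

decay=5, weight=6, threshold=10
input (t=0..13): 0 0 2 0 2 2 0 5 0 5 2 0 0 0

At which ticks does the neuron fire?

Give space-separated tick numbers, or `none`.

Answer: 2 4 5 7 9 10

Derivation:
t=0: input=0 -> V=0
t=1: input=0 -> V=0
t=2: input=2 -> V=0 FIRE
t=3: input=0 -> V=0
t=4: input=2 -> V=0 FIRE
t=5: input=2 -> V=0 FIRE
t=6: input=0 -> V=0
t=7: input=5 -> V=0 FIRE
t=8: input=0 -> V=0
t=9: input=5 -> V=0 FIRE
t=10: input=2 -> V=0 FIRE
t=11: input=0 -> V=0
t=12: input=0 -> V=0
t=13: input=0 -> V=0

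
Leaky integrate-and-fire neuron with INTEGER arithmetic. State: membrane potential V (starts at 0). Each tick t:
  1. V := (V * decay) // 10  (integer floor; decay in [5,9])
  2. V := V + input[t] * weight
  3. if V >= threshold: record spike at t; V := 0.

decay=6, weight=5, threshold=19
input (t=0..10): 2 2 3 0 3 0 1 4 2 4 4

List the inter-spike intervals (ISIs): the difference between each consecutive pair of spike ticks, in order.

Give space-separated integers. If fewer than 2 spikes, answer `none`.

Answer: 5 2 1

Derivation:
t=0: input=2 -> V=10
t=1: input=2 -> V=16
t=2: input=3 -> V=0 FIRE
t=3: input=0 -> V=0
t=4: input=3 -> V=15
t=5: input=0 -> V=9
t=6: input=1 -> V=10
t=7: input=4 -> V=0 FIRE
t=8: input=2 -> V=10
t=9: input=4 -> V=0 FIRE
t=10: input=4 -> V=0 FIRE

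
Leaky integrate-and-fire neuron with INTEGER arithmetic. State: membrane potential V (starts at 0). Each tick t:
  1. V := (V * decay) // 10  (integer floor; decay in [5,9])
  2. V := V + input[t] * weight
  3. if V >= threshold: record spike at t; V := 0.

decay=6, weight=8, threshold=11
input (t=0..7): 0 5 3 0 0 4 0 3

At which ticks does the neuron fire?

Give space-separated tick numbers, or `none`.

Answer: 1 2 5 7

Derivation:
t=0: input=0 -> V=0
t=1: input=5 -> V=0 FIRE
t=2: input=3 -> V=0 FIRE
t=3: input=0 -> V=0
t=4: input=0 -> V=0
t=5: input=4 -> V=0 FIRE
t=6: input=0 -> V=0
t=7: input=3 -> V=0 FIRE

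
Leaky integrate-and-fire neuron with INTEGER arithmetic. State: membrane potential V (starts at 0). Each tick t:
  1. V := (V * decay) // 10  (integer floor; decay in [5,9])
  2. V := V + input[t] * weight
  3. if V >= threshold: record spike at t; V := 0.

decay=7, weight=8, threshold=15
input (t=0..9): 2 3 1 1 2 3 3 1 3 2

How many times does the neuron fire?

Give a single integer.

Answer: 7

Derivation:
t=0: input=2 -> V=0 FIRE
t=1: input=3 -> V=0 FIRE
t=2: input=1 -> V=8
t=3: input=1 -> V=13
t=4: input=2 -> V=0 FIRE
t=5: input=3 -> V=0 FIRE
t=6: input=3 -> V=0 FIRE
t=7: input=1 -> V=8
t=8: input=3 -> V=0 FIRE
t=9: input=2 -> V=0 FIRE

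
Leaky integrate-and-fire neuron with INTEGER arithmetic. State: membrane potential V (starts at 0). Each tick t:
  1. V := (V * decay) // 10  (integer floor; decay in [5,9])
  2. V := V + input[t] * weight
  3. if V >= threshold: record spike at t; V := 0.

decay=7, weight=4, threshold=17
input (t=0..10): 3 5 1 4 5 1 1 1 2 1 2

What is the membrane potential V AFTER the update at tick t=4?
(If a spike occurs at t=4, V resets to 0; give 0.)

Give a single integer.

Answer: 0

Derivation:
t=0: input=3 -> V=12
t=1: input=5 -> V=0 FIRE
t=2: input=1 -> V=4
t=3: input=4 -> V=0 FIRE
t=4: input=5 -> V=0 FIRE
t=5: input=1 -> V=4
t=6: input=1 -> V=6
t=7: input=1 -> V=8
t=8: input=2 -> V=13
t=9: input=1 -> V=13
t=10: input=2 -> V=0 FIRE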